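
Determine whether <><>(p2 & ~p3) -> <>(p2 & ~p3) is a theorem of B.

Tableau for the negation ~(<><>(p2 & ~p3) -> <>(p2 & ~p3)):
1. ~(<><>(p2 & ~p3) -> <>(p2 & ~p3)), u
2. <><>(p2 & ~p3), u
3. ~<>(p2 & ~p3), u
4. ~(p2 & ~p3), u
5. p3, u
6. <>(p2 & ~p3), v
7. ~(p2 & ~p3), v
8. p3, v
9. p2 & ~p3, w
10. p2, w
11. ~p3, w
Accessibility: uRu, uRv, vRu, vRv, vRw, wRv, wRw
The negation has an open branch (countermodel exists).

No, not valid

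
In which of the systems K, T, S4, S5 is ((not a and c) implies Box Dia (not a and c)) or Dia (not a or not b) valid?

T, S4, S5

T-tableau for the negation not (((not a and c) implies Box Dia (not a and c)) or Dia (not a or not b)):
1. not (((not a and c) implies Box Dia (not a and c)) or Dia (not a or not b)), 0
2. not ((not a and c) implies Box Dia (not a and c)), 0
3. not Dia (not a or not b), 0
4. not a and c, 0
5. not Box Dia (not a and c), 0
6. not a, 0
7. c, 0
8. not (not a or not b), 0
9. a, 0
10. b, 0
Accessibility: 0R0
Branch closes: a and not a both at 0.
Every branch closes (one shown): valid in T, hence also in S4, S5 (every theorem of T is a theorem of S4 and S5).
K-tableau for the negation not (((not a and c) implies Box Dia (not a and c)) or Dia (not a or not b)):
1. not (((not a and c) implies Box Dia (not a and c)) or Dia (not a or not b)), 0
2. not ((not a and c) implies Box Dia (not a and c)), 0
3. not Dia (not a or not b), 0
4. not a and c, 0
5. not Box Dia (not a and c), 0
6. not a, 0
7. c, 0
8. not Dia (not a and c), 1
9. not (not a or not b), 1
10. a, 1
11. b, 1
Accessibility: 0R1
Complete open branch: countermodel on a K-frame, so not valid in K.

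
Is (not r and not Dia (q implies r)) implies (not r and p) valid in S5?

No, not valid

Tableau for the negation not ((not r and not Dia (q implies r)) implies (not r and p)):
1. not ((not r and not Dia (q implies r)) implies (not r and p)), w0
2. not r and not Dia (q implies r), w0   [neg-implies-rule on 1]
3. not (not r and p), w0   [neg-implies-rule on 1]
4. not r, w0   [and-rule on 2]
5. not Dia (q implies r), w0   [and-rule on 2]
6. not (q implies r), w0   [neg-Dia-rule on 5 via w0Rw0]
7. q, w0   [neg-implies-rule on 6]
8. not p, w0   [neg-and-rule on 3 (branches; this branch)]
Accessibility: w0Rw0
The negation has an open branch (countermodel exists).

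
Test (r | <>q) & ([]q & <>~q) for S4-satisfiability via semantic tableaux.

Unsatisfiable

1. (r | <>q) & ([]q & <>~q), u
2. r | <>q, u
3. []q & <>~q, u
4. []q, u
5. <>~q, u
6. q, u
7. <>q, u
8. ~q, v
9. q, v
Accessibility: uRu, uRv, vRv
Branch closes: q and ~q both at v.
All branches of the tableau close; one closing branch shown above.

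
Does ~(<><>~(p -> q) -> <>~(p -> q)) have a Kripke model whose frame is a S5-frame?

1. ~(<><>~(p -> q) -> <>~(p -> q)), 0
2. <><>~(p -> q), 0
3. ~<>~(p -> q), 0
4. p -> q, 0
5. q, 0
6. <>~(p -> q), 1
7. p -> q, 1
8. q, 1
9. ~(p -> q), 2
10. p, 2
11. ~q, 2
12. p -> q, 2
13. q, 2
Accessibility: 0R0, 0R1, 0R2, 1R0, 1R1, 1R2, 2R0, 2R1, 2R2
Branch closes: q and ~q both at 2.
(One branch shown.) All branches close.

Unsatisfiable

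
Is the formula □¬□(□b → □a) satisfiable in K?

1. □¬□(□b → □a), w0

Yes, satisfiable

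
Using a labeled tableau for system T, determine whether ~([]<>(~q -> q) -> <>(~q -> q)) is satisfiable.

1. ~([]<>(~q -> q) -> <>(~q -> q)), 0
2. []<>(~q -> q), 0
3. ~<>(~q -> q), 0
4. <>(~q -> q), 0
5. ~(~q -> q), 0
6. ~q, 0
7. ~q -> q, 1
8. <>(~q -> q), 1
9. ~(~q -> q), 1
10. ~q, 1
11. q, 1
Accessibility: 0R0, 0R1, 1R1
Branch closes: q and ~q both at 1.
All branches of the tableau close; one closing branch shown above.

Unsatisfiable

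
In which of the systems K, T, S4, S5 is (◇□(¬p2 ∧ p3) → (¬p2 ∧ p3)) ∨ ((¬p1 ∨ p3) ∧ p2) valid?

S4-tableau for the negation ¬((◇□(¬p2 ∧ p3) → (¬p2 ∧ p3)) ∨ ((¬p1 ∨ p3) ∧ p2)):
1. ¬((◇□(¬p2 ∧ p3) → (¬p2 ∧ p3)) ∨ ((¬p1 ∨ p3) ∧ p2)), 0
2. ¬(◇□(¬p2 ∧ p3) → (¬p2 ∧ p3)), 0
3. ¬((¬p1 ∨ p3) ∧ p2), 0
4. ◇□(¬p2 ∧ p3), 0
5. ¬(¬p2 ∧ p3), 0
6. ¬p2, 0
7. ¬p3, 0
8. □(¬p2 ∧ p3), 1
9. ¬p2 ∧ p3, 1
10. ¬p2, 1
11. p3, 1
Accessibility: 0R0, 0R1, 1R1
Complete open branch: countermodel on an S4-frame, so not valid in S4, nor in K, T (the same frame is also a K-frame and a T-frame).
S5-tableau for the negation ¬((◇□(¬p2 ∧ p3) → (¬p2 ∧ p3)) ∨ ((¬p1 ∨ p3) ∧ p2)):
1. ¬((◇□(¬p2 ∧ p3) → (¬p2 ∧ p3)) ∨ ((¬p1 ∨ p3) ∧ p2)), 0
2. ¬(◇□(¬p2 ∧ p3) → (¬p2 ∧ p3)), 0
3. ¬((¬p1 ∨ p3) ∧ p2), 0
4. ◇□(¬p2 ∧ p3), 0
5. ¬(¬p2 ∧ p3), 0
6. ¬(¬p1 ∨ p3), 0
7. p1, 0
8. ¬p3, 0
9. □(¬p2 ∧ p3), 1
10. ¬p2 ∧ p3, 0
11. ¬p2, 0
12. p3, 0
Accessibility: 0R0, 0R1, 1R0, 1R1
Branch closes: p3 and ¬p3 both at 0.
Every branch closes (one shown): valid in S5.

S5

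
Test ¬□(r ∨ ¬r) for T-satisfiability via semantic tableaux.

No, unsatisfiable

1. ¬□(r ∨ ¬r), w0
2. ¬(r ∨ ¬r), w1
3. ¬r, w1
4. r, w1
Accessibility: w0Rw0, w0Rw1, w1Rw1
Branch closes: r and ¬r both at w1.
All branches of the tableau close; one closing branch shown above.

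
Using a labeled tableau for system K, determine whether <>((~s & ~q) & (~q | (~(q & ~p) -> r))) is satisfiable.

Yes, satisfiable

1. <>((~s & ~q) & (~q | (~(q & ~p) -> r))), 0
2. (~s & ~q) & (~q | (~(q & ~p) -> r)), 1   [<>-rule on 1: fresh world 1, 0R1]
3. ~s & ~q, 1   [&-rule on 2]
4. ~q | (~(q & ~p) -> r), 1   [&-rule on 2]
5. ~s, 1   [&-rule on 3]
6. ~q, 1   [&-rule on 3]
7. ~(q & ~p) -> r, 1   [|-rule on 4 (branches; this branch)]
8. r, 1   [->-rule on 7 (branches; this branch)]
Accessibility: 0R1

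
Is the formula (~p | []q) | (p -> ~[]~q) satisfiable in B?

Satisfiable (open branch found)

1. (~p | []q) | (p -> ~[]~q), u
2. p -> ~[]~q, u   [|-rule on 1 (branches; this branch)]
3. ~[]~q, u   [->-rule on 2 (branches; this branch)]
4. q, v   [~[]-rule on 3: fresh world v, uRv]
Accessibility: uRu, uRv, vRu, vRv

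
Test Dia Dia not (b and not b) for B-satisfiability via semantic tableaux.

1. Dia Dia not (b and not b), u
2. Dia not (b and not b), v
3. not (b and not b), w
4. b, w
Accessibility: uRu, uRv, vRu, vRv, vRw, wRv, wRw

Yes, satisfiable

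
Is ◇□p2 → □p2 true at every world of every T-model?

No, not valid

Tableau for the negation ¬(◇□p2 → □p2):
1. ¬(◇□p2 → □p2), w0
2. ◇□p2, w0
3. ¬□p2, w0
4. □p2, w1
5. p2, w1
6. ¬p2, w2
Accessibility: w0Rw0, w0Rw1, w0Rw2, w1Rw1, w2Rw2
The negation has an open branch (countermodel exists).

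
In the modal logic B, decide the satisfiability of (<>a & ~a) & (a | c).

Satisfiable

1. (<>a & ~a) & (a | c), w0
2. <>a & ~a, w0
3. a | c, w0
4. <>a, w0
5. ~a, w0
6. c, w0
7. a, w1
Accessibility: w0Rw0, w0Rw1, w1Rw0, w1Rw1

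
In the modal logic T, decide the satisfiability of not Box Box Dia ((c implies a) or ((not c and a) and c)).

Satisfiable

1. not Box Box Dia ((c implies a) or ((not c and a) and c)), 0
2. not Box Dia ((c implies a) or ((not c and a) and c)), 1
3. not Dia ((c implies a) or ((not c and a) and c)), 2
4. not ((c implies a) or ((not c and a) and c)), 2
5. not (c implies a), 2
6. not ((not c and a) and c), 2
7. c, 2
8. not a, 2
9. not (not c and a), 2
Accessibility: 0R0, 0R1, 1R1, 1R2, 2R2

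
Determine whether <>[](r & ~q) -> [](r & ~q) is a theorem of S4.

Tableau for the negation ~(<>[](r & ~q) -> [](r & ~q)):
1. ~(<>[](r & ~q) -> [](r & ~q)), w0
2. <>[](r & ~q), w0   [~->-rule on 1]
3. ~[](r & ~q), w0   [~->-rule on 1]
4. [](r & ~q), w1   [<>-rule on 2: fresh world w1, w0Rw1]
5. r & ~q, w1   [[]-rule on 4 via w1Rw1]
6. r, w1   [&-rule on 5]
7. ~q, w1   [&-rule on 5]
8. ~(r & ~q), w2   [~[]-rule on 3: fresh world w2, w0Rw2]
9. q, w2   [~&-rule on 8 (branches; this branch)]
Accessibility: w0Rw0, w0Rw1, w0Rw2, w1Rw1, w2Rw2
The negation has an open branch (countermodel exists).

Invalid (countermodel exists)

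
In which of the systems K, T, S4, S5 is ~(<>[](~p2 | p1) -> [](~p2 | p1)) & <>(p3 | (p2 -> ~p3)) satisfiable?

S4-tableau for the formula:
1. ~(<>[](~p2 | p1) -> [](~p2 | p1)) & <>(p3 | (p2 -> ~p3)), 0
2. ~(<>[](~p2 | p1) -> [](~p2 | p1)), 0   [&-rule on 1]
3. <>(p3 | (p2 -> ~p3)), 0   [&-rule on 1]
4. <>[](~p2 | p1), 0   [~->-rule on 2]
5. ~[](~p2 | p1), 0   [~->-rule on 2]
6. p3 | (p2 -> ~p3), 1   [<>-rule on 3: fresh world 1, 0R1]
7. p2 -> ~p3, 1   [|-rule on 6 (branches; this branch)]
8. ~p3, 1   [->-rule on 7 (branches; this branch)]
9. [](~p2 | p1), 2   [<>-rule on 4: fresh world 2, 0R2]
10. ~p2 | p1, 2   [[]-rule on 9 via 2R2]
11. p1, 2   [|-rule on 10 (branches; this branch)]
12. ~(~p2 | p1), 3   [~[]-rule on 5: fresh world 3, 0R3]
13. p2, 3   [~|-rule on 12]
14. ~p1, 3   [~|-rule on 12]
Accessibility: 0R0, 0R1, 0R2, 0R3, 1R1, 2R2, 3R3
Complete open branch: satisfiable in S4, hence also in K, T (this S4-model is also a K-model and a T-model).
S5-tableau for the formula:
1. ~(<>[](~p2 | p1) -> [](~p2 | p1)) & <>(p3 | (p2 -> ~p3)), 0
2. ~(<>[](~p2 | p1) -> [](~p2 | p1)), 0   [&-rule on 1]
3. <>(p3 | (p2 -> ~p3)), 0   [&-rule on 1]
4. <>[](~p2 | p1), 0   [~->-rule on 2]
5. ~[](~p2 | p1), 0   [~->-rule on 2]
6. p3 | (p2 -> ~p3), 1   [<>-rule on 3: fresh world 1, 0R1]
7. p2 -> ~p3, 1   [|-rule on 6 (branches; this branch)]
8. ~p3, 1   [->-rule on 7 (branches; this branch)]
9. [](~p2 | p1), 2   [<>-rule on 4: fresh world 2, 0R2]
10. ~p2 | p1, 0   [[]-rule on 9 via 2R0]
11. ~p2 | p1, 1   [[]-rule on 9 via 2R1]
12. ~p2 | p1, 2   [[]-rule on 9 via 2R2]
13. p1, 0   [|-rule on 10 (branches; this branch)]
14. p1, 1   [|-rule on 11 (branches; this branch)]
15. p1, 2   [|-rule on 12 (branches; this branch)]
16. ~(~p2 | p1), 3   [~[]-rule on 5: fresh world 3, 0R3]
17. p2, 3   [~|-rule on 16]
18. ~p1, 3   [~|-rule on 16]
19. ~p2 | p1, 3   [[]-rule on 9 via 2R3]
20. p1, 3   [|-rule on 19 (branches; this branch)]
Accessibility: 0R0, 0R1, 0R2, 0R3, 1R0, 1R1, 1R2, 1R3, 2R0, 2R1, 2R2, 2R3, 3R0, 3R1, 3R2, 3R3
Branch closes: p1 and ~p1 both at 3.
Every branch closes (one shown): unsatisfiable in S5.

K, T, S4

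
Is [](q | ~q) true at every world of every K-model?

Valid in K

Tableau for the negation ~[](q | ~q):
1. ~[](q | ~q), u
2. ~(q | ~q), v   [~[]-rule on 1: fresh world v, uRv]
3. ~q, v   [~|-rule on 2]
4. q, v   [~|-rule on 2]
Accessibility: uRv
Branch closes: q and ~q both at v.
Every branch of the negation's tableau closes; the branch above is one of them.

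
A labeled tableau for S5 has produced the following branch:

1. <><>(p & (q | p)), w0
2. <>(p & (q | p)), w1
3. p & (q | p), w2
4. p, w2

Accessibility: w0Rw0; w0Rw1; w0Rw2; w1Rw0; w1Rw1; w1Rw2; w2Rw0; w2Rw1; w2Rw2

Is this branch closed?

No, open

No atom appears with both signs at the same world.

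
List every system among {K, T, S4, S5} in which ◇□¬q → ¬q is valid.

S4-tableau for the negation ¬(◇□¬q → ¬q):
1. ¬(◇□¬q → ¬q), w0
2. ◇□¬q, w0   [¬→-rule on 1]
3. q, w0   [¬→-rule on 1]
4. □¬q, w1   [◇-rule on 2: fresh world w1, w0Rw1]
5. ¬q, w1   [□-rule on 4 via w1Rw1]
Accessibility: w0Rw0, w0Rw1, w1Rw1
Complete open branch: countermodel on an S4-frame, so not valid in S4, nor in K, T (the same frame is also a K-frame and a T-frame).
S5-tableau for the negation ¬(◇□¬q → ¬q):
1. ¬(◇□¬q → ¬q), w0
2. ◇□¬q, w0   [¬→-rule on 1]
3. q, w0   [¬→-rule on 1]
4. □¬q, w1   [◇-rule on 2: fresh world w1, w0Rw1]
5. ¬q, w0   [□-rule on 4 via w1Rw0]
Accessibility: w0Rw0, w0Rw1, w1Rw0, w1Rw1
Branch closes: q and ¬q both at w0.
Every branch closes (one shown): valid in S5.

S5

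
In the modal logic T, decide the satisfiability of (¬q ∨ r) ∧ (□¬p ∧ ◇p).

Unsatisfiable

1. (¬q ∨ r) ∧ (□¬p ∧ ◇p), u
2. ¬q ∨ r, u
3. □¬p ∧ ◇p, u
4. □¬p, u
5. ◇p, u
6. ¬p, u
7. r, u
8. p, v
9. ¬p, v
Accessibility: uRu, uRv, vRv
Branch closes: p and ¬p both at v.
(One branch shown.) All branches close.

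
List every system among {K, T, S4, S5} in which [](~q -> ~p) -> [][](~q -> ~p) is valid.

T-tableau for the negation ~([](~q -> ~p) -> [][](~q -> ~p)):
1. ~([](~q -> ~p) -> [][](~q -> ~p)), u
2. [](~q -> ~p), u
3. ~[][](~q -> ~p), u
4. ~q -> ~p, u
5. ~p, u
6. ~[](~q -> ~p), v
7. ~q -> ~p, v
8. ~p, v
9. ~(~q -> ~p), w
10. ~q, w
11. p, w
Accessibility: uRu, uRv, vRv, vRw, wRw
Complete open branch: countermodel on a T-frame, so not valid in T, nor in K (the same frame is also a K-frame).
S4-tableau for the negation ~([](~q -> ~p) -> [][](~q -> ~p)):
1. ~([](~q -> ~p) -> [][](~q -> ~p)), u
2. [](~q -> ~p), u
3. ~[][](~q -> ~p), u
4. ~q -> ~p, u
5. ~p, u
6. ~[](~q -> ~p), v
7. ~q -> ~p, v
8. ~p, v
9. ~(~q -> ~p), w
10. ~q, w
11. p, w
12. ~q -> ~p, w
13. ~p, w
Accessibility: uRu, uRv, uRw, vRv, vRw, wRw
Branch closes: p and ~p both at w.
Every branch closes (one shown): valid in S4, hence also in S5 (every theorem of S4 is a theorem of S5).

S4, S5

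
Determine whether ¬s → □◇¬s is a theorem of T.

Tableau for the negation ¬(¬s → □◇¬s):
1. ¬(¬s → □◇¬s), u
2. ¬s, u
3. ¬□◇¬s, u
4. ¬◇¬s, v
5. s, v
Accessibility: uRu, uRv, vRv
The negation has an open branch (countermodel exists).

No, not valid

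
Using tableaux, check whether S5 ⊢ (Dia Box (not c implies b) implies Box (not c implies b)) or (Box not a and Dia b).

Valid in S5

Tableau for the negation not ((Dia Box (not c implies b) implies Box (not c implies b)) or (Box not a and Dia b)):
1. not ((Dia Box (not c implies b) implies Box (not c implies b)) or (Box not a and Dia b)), w0
2. not (Dia Box (not c implies b) implies Box (not c implies b)), w0
3. not (Box not a and Dia b), w0
4. Dia Box (not c implies b), w0
5. not Box (not c implies b), w0
6. not Dia b, w0
7. not b, w0
8. Box (not c implies b), w1
9. not b, w1
10. not c implies b, w0
11. not c implies b, w1
12. c, w0
13. c, w1
14. not (not c implies b), w2
15. not c, w2
16. not b, w2
17. not c implies b, w2
18. b, w2
Accessibility: w0Rw0, w0Rw1, w0Rw2, w1Rw0, w1Rw1, w1Rw2, w2Rw0, w2Rw1, w2Rw2
Branch closes: b and not b both at w2.
All branches of the negation close; one closing branch shown above.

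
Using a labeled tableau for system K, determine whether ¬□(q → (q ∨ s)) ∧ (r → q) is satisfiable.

Unsatisfiable

1. ¬□(q → (q ∨ s)) ∧ (r → q), u
2. ¬□(q → (q ∨ s)), u
3. r → q, u
4. q, u
5. ¬(q → (q ∨ s)), v
6. q, v
7. ¬(q ∨ s), v
8. ¬q, v
9. ¬s, v
Accessibility: uRv
Branch closes: q and ¬q both at v.
(One branch shown.) All branches close.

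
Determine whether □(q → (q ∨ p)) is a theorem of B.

Tableau for the negation ¬□(q → (q ∨ p)):
1. ¬□(q → (q ∨ p)), w0
2. ¬(q → (q ∨ p)), w1   [¬□-rule on 1: fresh world w1, w0Rw1]
3. q, w1   [¬→-rule on 2]
4. ¬(q ∨ p), w1   [¬→-rule on 2]
5. ¬q, w1   [¬∨-rule on 4]
6. ¬p, w1   [¬∨-rule on 4]
Accessibility: w0Rw0, w0Rw1, w1Rw0, w1Rw1
Branch closes: q and ¬q both at w1.
Every branch of the negation's tableau closes; the branch above is one of them.

Yes, valid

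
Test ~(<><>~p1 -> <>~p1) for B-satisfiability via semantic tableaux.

Satisfiable

1. ~(<><>~p1 -> <>~p1), 0
2. <><>~p1, 0   [~->-rule on 1]
3. ~<>~p1, 0   [~->-rule on 1]
4. p1, 0   [~<>-rule on 3 via 0R0]
5. <>~p1, 1   [<>-rule on 2: fresh world 1, 0R1]
6. p1, 1   [~<>-rule on 3 via 0R1]
7. ~p1, 2   [<>-rule on 5: fresh world 2, 1R2]
Accessibility: 0R0, 0R1, 1R0, 1R1, 1R2, 2R1, 2R2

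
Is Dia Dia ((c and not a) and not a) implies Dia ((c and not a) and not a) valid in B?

No, not valid

Tableau for the negation not (Dia Dia ((c and not a) and not a) implies Dia ((c and not a) and not a)):
1. not (Dia Dia ((c and not a) and not a) implies Dia ((c and not a) and not a)), u
2. Dia Dia ((c and not a) and not a), u
3. not Dia ((c and not a) and not a), u
4. not ((c and not a) and not a), u
5. a, u
6. Dia ((c and not a) and not a), v
7. not ((c and not a) and not a), v
8. a, v
9. (c and not a) and not a, w
10. c and not a, w
11. not a, w
12. c, w
Accessibility: uRu, uRv, vRu, vRv, vRw, wRv, wRw
The negation has an open branch (countermodel exists).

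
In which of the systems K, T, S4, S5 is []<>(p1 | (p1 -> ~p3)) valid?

T, S4, S5

T-tableau for the negation ~[]<>(p1 | (p1 -> ~p3)):
1. ~[]<>(p1 | (p1 -> ~p3)), w0
2. ~<>(p1 | (p1 -> ~p3)), w1   [~[]-rule on 1: fresh world w1, w0Rw1]
3. ~(p1 | (p1 -> ~p3)), w1   [~<>-rule on 2 via w1Rw1]
4. ~p1, w1   [~|-rule on 3]
5. ~(p1 -> ~p3), w1   [~|-rule on 3]
6. p1, w1   [~->-rule on 5]
7. p3, w1   [~->-rule on 5]
Accessibility: w0Rw0, w0Rw1, w1Rw1
Branch closes: p1 and ~p1 both at w1.
Every branch closes (one shown): valid in T, hence also in S4, S5 (every theorem of T is a theorem of S4 and S5).
K-tableau for the negation ~[]<>(p1 | (p1 -> ~p3)):
1. ~[]<>(p1 | (p1 -> ~p3)), w0
2. ~<>(p1 | (p1 -> ~p3)), w1   [~[]-rule on 1: fresh world w1, w0Rw1]
Accessibility: w0Rw1
Complete open branch: countermodel on a K-frame, so not valid in K.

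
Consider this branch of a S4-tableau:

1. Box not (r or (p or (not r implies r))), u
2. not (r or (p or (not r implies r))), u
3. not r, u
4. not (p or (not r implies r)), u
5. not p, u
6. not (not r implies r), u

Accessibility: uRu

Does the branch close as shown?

No, open

There is no literal clash: for every atom and world, at most one sign appears.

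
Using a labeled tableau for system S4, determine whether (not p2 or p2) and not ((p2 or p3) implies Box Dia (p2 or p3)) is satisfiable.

1. (not p2 or p2) and not ((p2 or p3) implies Box Dia (p2 or p3)), w0
2. not p2 or p2, w0
3. not ((p2 or p3) implies Box Dia (p2 or p3)), w0
4. p2 or p3, w0
5. not Box Dia (p2 or p3), w0
6. p2, w0
7. p3, w0
8. not Dia (p2 or p3), w1
9. not (p2 or p3), w1
10. not p2, w1
11. not p3, w1
Accessibility: w0Rw0, w0Rw1, w1Rw1

Yes, satisfiable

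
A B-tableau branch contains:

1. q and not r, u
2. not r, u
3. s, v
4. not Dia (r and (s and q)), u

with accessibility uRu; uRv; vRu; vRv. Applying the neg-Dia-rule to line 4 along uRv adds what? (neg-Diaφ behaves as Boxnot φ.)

not (r and (s and q)), v

neg-Diaφ behaves as Boxnot φ: propagate the negated body to each accessible world.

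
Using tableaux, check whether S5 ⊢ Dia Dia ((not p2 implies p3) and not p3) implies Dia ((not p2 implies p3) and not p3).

Yes, valid

Tableau for the negation not (Dia Dia ((not p2 implies p3) and not p3) implies Dia ((not p2 implies p3) and not p3)):
1. not (Dia Dia ((not p2 implies p3) and not p3) implies Dia ((not p2 implies p3) and not p3)), w0
2. Dia Dia ((not p2 implies p3) and not p3), w0
3. not Dia ((not p2 implies p3) and not p3), w0
4. not ((not p2 implies p3) and not p3), w0
5. not (not p2 implies p3), w0
6. not p2, w0
7. not p3, w0
8. Dia ((not p2 implies p3) and not p3), w1
9. not ((not p2 implies p3) and not p3), w1
10. not (not p2 implies p3), w1
11. not p2, w1
12. not p3, w1
13. (not p2 implies p3) and not p3, w2
14. not p2 implies p3, w2
15. not p3, w2
16. not ((not p2 implies p3) and not p3), w2
17. p2, w2
18. not (not p2 implies p3), w2
19. not p2, w2
Accessibility: w0Rw0, w0Rw1, w0Rw2, w1Rw0, w1Rw1, w1Rw2, w2Rw0, w2Rw1, w2Rw2
Branch closes: p2 and not p2 both at w2.
Every branch of the negation's tableau closes; the branch above is one of them.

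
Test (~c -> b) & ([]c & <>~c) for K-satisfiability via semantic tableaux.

1. (~c -> b) & ([]c & <>~c), u
2. ~c -> b, u   [&-rule on 1]
3. []c & <>~c, u   [&-rule on 1]
4. []c, u   [&-rule on 3]
5. <>~c, u   [&-rule on 3]
6. b, u   [->-rule on 2 (branches; this branch)]
7. ~c, v   [<>-rule on 5: fresh world v, uRv]
8. c, v   [[]-rule on 4 via uRv]
Accessibility: uRv
Branch closes: c and ~c both at v.
(One branch shown.) All branches close.

Unsatisfiable (every branch closes)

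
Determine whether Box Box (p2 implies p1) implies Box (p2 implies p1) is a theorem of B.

Yes, valid

Tableau for the negation not (Box Box (p2 implies p1) implies Box (p2 implies p1)):
1. not (Box Box (p2 implies p1) implies Box (p2 implies p1)), 0
2. Box Box (p2 implies p1), 0   [neg-implies-rule on 1]
3. not Box (p2 implies p1), 0   [neg-implies-rule on 1]
4. Box (p2 implies p1), 0   [Box-rule on 2 via 0R0]
5. p2 implies p1, 0   [Box-rule on 4 via 0R0]
6. p1, 0   [implies-rule on 5 (branches; this branch)]
7. not (p2 implies p1), 1   [neg-Box-rule on 3: fresh world 1, 0R1]
8. p2, 1   [neg-implies-rule on 7]
9. not p1, 1   [neg-implies-rule on 7]
10. Box (p2 implies p1), 1   [Box-rule on 2 via 0R1]
11. p2 implies p1, 1   [Box-rule on 4 via 0R1]
12. p1, 1   [implies-rule on 11 (branches; this branch)]
Accessibility: 0R0, 0R1, 1R0, 1R1
Branch closes: p1 and not p1 both at 1.
All branches of the negation close; one closing branch shown above.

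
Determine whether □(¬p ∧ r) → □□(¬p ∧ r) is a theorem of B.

Not valid

Tableau for the negation ¬(□(¬p ∧ r) → □□(¬p ∧ r)):
1. ¬(□(¬p ∧ r) → □□(¬p ∧ r)), w0
2. □(¬p ∧ r), w0
3. ¬□□(¬p ∧ r), w0
4. ¬p ∧ r, w0
5. ¬p, w0
6. r, w0
7. ¬□(¬p ∧ r), w1
8. ¬p ∧ r, w1
9. ¬p, w1
10. r, w1
11. ¬(¬p ∧ r), w2
12. ¬r, w2
Accessibility: w0Rw0, w0Rw1, w1Rw0, w1Rw1, w1Rw2, w2Rw1, w2Rw2
The negation has an open branch (countermodel exists).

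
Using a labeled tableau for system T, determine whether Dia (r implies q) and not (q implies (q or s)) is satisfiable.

1. Dia (r implies q) and not (q implies (q or s)), 0
2. Dia (r implies q), 0
3. not (q implies (q or s)), 0
4. q, 0
5. not (q or s), 0
6. not q, 0
7. not s, 0
Accessibility: 0R0
Branch closes: q and not q both at 0.
Every branch closes; the branch above is one of them.

Unsatisfiable (every branch closes)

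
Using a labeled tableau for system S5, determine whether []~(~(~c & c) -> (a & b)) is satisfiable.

Yes, satisfiable

1. []~(~(~c & c) -> (a & b)), u
2. ~(~(~c & c) -> (a & b)), u
3. ~(~c & c), u
4. ~(a & b), u
5. ~c, u
6. ~b, u
Accessibility: uRu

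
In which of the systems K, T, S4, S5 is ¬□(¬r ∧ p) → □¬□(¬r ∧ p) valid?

S4-tableau for the negation ¬(¬□(¬r ∧ p) → □¬□(¬r ∧ p)):
1. ¬(¬□(¬r ∧ p) → □¬□(¬r ∧ p)), w0
2. ¬□(¬r ∧ p), w0
3. ¬□¬□(¬r ∧ p), w0
4. ¬(¬r ∧ p), w1
5. ¬p, w1
6. □(¬r ∧ p), w2
7. ¬r ∧ p, w2
8. ¬r, w2
9. p, w2
Accessibility: w0Rw0, w0Rw1, w0Rw2, w1Rw1, w2Rw2
Complete open branch: countermodel on an S4-frame, so not valid in S4, nor in K, T (the same frame is also a K-frame and a T-frame).
S5-tableau for the negation ¬(¬□(¬r ∧ p) → □¬□(¬r ∧ p)):
1. ¬(¬□(¬r ∧ p) → □¬□(¬r ∧ p)), w0
2. ¬□(¬r ∧ p), w0
3. ¬□¬□(¬r ∧ p), w0
4. ¬(¬r ∧ p), w1
5. ¬p, w1
6. □(¬r ∧ p), w2
7. ¬r ∧ p, w0
8. ¬r, w0
9. p, w0
10. ¬r ∧ p, w1
11. ¬r, w1
12. p, w1
Accessibility: w0Rw0, w0Rw1, w0Rw2, w1Rw0, w1Rw1, w1Rw2, w2Rw0, w2Rw1, w2Rw2
Branch closes: p and ¬p both at w1.
Every branch closes (one shown): valid in S5.

S5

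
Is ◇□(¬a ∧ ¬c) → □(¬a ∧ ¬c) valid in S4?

Tableau for the negation ¬(◇□(¬a ∧ ¬c) → □(¬a ∧ ¬c)):
1. ¬(◇□(¬a ∧ ¬c) → □(¬a ∧ ¬c)), 0
2. ◇□(¬a ∧ ¬c), 0   [¬→-rule on 1]
3. ¬□(¬a ∧ ¬c), 0   [¬→-rule on 1]
4. □(¬a ∧ ¬c), 1   [◇-rule on 2: fresh world 1, 0R1]
5. ¬a ∧ ¬c, 1   [□-rule on 4 via 1R1]
6. ¬a, 1   [∧-rule on 5]
7. ¬c, 1   [∧-rule on 5]
8. ¬(¬a ∧ ¬c), 2   [¬□-rule on 3: fresh world 2, 0R2]
9. c, 2   [¬∧-rule on 8 (branches; this branch)]
Accessibility: 0R0, 0R1, 0R2, 1R1, 2R2
The negation has an open branch (countermodel exists).

No, not valid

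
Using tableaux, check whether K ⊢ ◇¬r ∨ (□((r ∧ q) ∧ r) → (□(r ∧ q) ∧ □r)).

Tableau for the negation ¬(◇¬r ∨ (□((r ∧ q) ∧ r) → (□(r ∧ q) ∧ □r))):
1. ¬(◇¬r ∨ (□((r ∧ q) ∧ r) → (□(r ∧ q) ∧ □r))), 0
2. ¬◇¬r, 0
3. ¬(□((r ∧ q) ∧ r) → (□(r ∧ q) ∧ □r)), 0
4. □((r ∧ q) ∧ r), 0
5. ¬(□(r ∧ q) ∧ □r), 0
6. ¬□(r ∧ q), 0
7. ¬(r ∧ q), 1
8. r, 1
9. (r ∧ q) ∧ r, 1
10. r ∧ q, 1
11. q, 1
12. ¬q, 1
Accessibility: 0R1
Branch closes: q and ¬q both at 1.
All branches of the negation close; one closing branch shown above.

Yes, valid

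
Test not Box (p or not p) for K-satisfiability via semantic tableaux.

Unsatisfiable

1. not Box (p or not p), 0
2. not (p or not p), 1
3. not p, 1
4. p, 1
Accessibility: 0R1
Branch closes: p and not p both at 1.
All branches of the tableau close; one closing branch shown above.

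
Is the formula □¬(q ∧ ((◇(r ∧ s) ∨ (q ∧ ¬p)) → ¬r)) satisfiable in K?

Yes, satisfiable

1. □¬(q ∧ ((◇(r ∧ s) ∨ (q ∧ ¬p)) → ¬r)), 0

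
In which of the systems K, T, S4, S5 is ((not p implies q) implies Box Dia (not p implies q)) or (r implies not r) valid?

S5

S4-tableau for the negation not (((not p implies q) implies Box Dia (not p implies q)) or (r implies not r)):
1. not (((not p implies q) implies Box Dia (not p implies q)) or (r implies not r)), u
2. not ((not p implies q) implies Box Dia (not p implies q)), u
3. not (r implies not r), u
4. not p implies q, u
5. not Box Dia (not p implies q), u
6. r, u
7. q, u
8. not Dia (not p implies q), v
9. not (not p implies q), v
10. not p, v
11. not q, v
Accessibility: uRu, uRv, vRv
Complete open branch: countermodel on an S4-frame, so not valid in S4, nor in K, T (the same frame is also a K-frame and a T-frame).
S5-tableau for the negation not (((not p implies q) implies Box Dia (not p implies q)) or (r implies not r)):
1. not (((not p implies q) implies Box Dia (not p implies q)) or (r implies not r)), u
2. not ((not p implies q) implies Box Dia (not p implies q)), u
3. not (r implies not r), u
4. not p implies q, u
5. not Box Dia (not p implies q), u
6. r, u
7. q, u
8. not Dia (not p implies q), v
9. not (not p implies q), u
10. not p, u
11. not q, u
Accessibility: uRu, uRv, vRu, vRv
Branch closes: q and not q both at u.
Every branch closes (one shown): valid in S5.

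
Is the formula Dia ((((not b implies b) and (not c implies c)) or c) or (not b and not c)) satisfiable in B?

1. Dia ((((not b implies b) and (not c implies c)) or c) or (not b and not c)), u
2. (((not b implies b) and (not c implies c)) or c) or (not b and not c), v
3. not b and not c, v
4. not b, v
5. not c, v
Accessibility: uRu, uRv, vRu, vRv

Yes, satisfiable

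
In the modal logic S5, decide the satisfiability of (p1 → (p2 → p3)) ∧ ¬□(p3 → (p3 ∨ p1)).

Unsatisfiable (every branch closes)

1. (p1 → (p2 → p3)) ∧ ¬□(p3 → (p3 ∨ p1)), w0
2. p1 → (p2 → p3), w0
3. ¬□(p3 → (p3 ∨ p1)), w0
4. p2 → p3, w0
5. p3, w0
6. ¬(p3 → (p3 ∨ p1)), w1
7. p3, w1
8. ¬(p3 ∨ p1), w1
9. ¬p3, w1
10. ¬p1, w1
Accessibility: w0Rw0, w0Rw1, w1Rw0, w1Rw1
Branch closes: p3 and ¬p3 both at w1.
All branches of the tableau close; one closing branch shown above.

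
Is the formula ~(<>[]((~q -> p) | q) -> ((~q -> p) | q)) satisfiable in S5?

Unsatisfiable

1. ~(<>[]((~q -> p) | q) -> ((~q -> p) | q)), w0
2. <>[]((~q -> p) | q), w0
3. ~((~q -> p) | q), w0
4. ~(~q -> p), w0
5. ~q, w0
6. ~p, w0
7. []((~q -> p) | q), w1
8. (~q -> p) | q, w0
9. (~q -> p) | q, w1
10. ~q -> p, w0
11. q, w1
12. p, w0
Accessibility: w0Rw0, w0Rw1, w1Rw0, w1Rw1
Branch closes: p and ~p both at w0.
Every branch closes; the branch above is one of them.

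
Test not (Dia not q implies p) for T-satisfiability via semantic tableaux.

1. not (Dia not q implies p), 0
2. Dia not q, 0
3. not p, 0
4. not q, 1
Accessibility: 0R0, 0R1, 1R1

Yes, satisfiable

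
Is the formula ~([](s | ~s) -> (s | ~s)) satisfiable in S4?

1. ~([](s | ~s) -> (s | ~s)), w0
2. [](s | ~s), w0   [~->-rule on 1]
3. ~(s | ~s), w0   [~->-rule on 1]
4. ~s, w0   [~|-rule on 3]
5. s, w0   [~|-rule on 3]
Accessibility: w0Rw0
Branch closes: s and ~s both at w0.
All branches of the tableau close; one closing branch shown above.

No, unsatisfiable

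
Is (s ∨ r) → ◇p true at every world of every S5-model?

Tableau for the negation ¬((s ∨ r) → ◇p):
1. ¬((s ∨ r) → ◇p), w0
2. s ∨ r, w0   [¬→-rule on 1]
3. ¬◇p, w0   [¬→-rule on 1]
4. ¬p, w0   [¬◇-rule on 3 via w0Rw0]
5. r, w0   [∨-rule on 2 (branches; this branch)]
Accessibility: w0Rw0
The negation has an open branch (countermodel exists).

Invalid (countermodel exists)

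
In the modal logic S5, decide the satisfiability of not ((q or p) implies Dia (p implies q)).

Satisfiable (open branch found)

1. not ((q or p) implies Dia (p implies q)), w0
2. q or p, w0   [neg-implies-rule on 1]
3. not Dia (p implies q), w0   [neg-implies-rule on 1]
4. not (p implies q), w0   [neg-Dia-rule on 3 via w0Rw0]
5. p, w0   [neg-implies-rule on 4]
6. not q, w0   [neg-implies-rule on 4]
Accessibility: w0Rw0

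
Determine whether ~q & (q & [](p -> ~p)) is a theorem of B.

Not valid

Tableau for the negation ~(~q & (q & [](p -> ~p))):
1. ~(~q & (q & [](p -> ~p))), u
2. ~(q & [](p -> ~p)), u
3. ~[](p -> ~p), u
4. ~(p -> ~p), v
5. p, v
Accessibility: uRu, uRv, vRu, vRv
The negation has an open branch (countermodel exists).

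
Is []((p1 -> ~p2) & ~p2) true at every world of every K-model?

Tableau for the negation ~[]((p1 -> ~p2) & ~p2):
1. ~[]((p1 -> ~p2) & ~p2), w0
2. ~((p1 -> ~p2) & ~p2), w1   [~[]-rule on 1: fresh world w1, w0Rw1]
3. p2, w1   [~&-rule on 2 (branches; this branch)]
Accessibility: w0Rw1
The negation has an open branch (countermodel exists).

Invalid (countermodel exists)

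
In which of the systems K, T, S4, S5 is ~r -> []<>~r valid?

S5-tableau for the negation ~(~r -> []<>~r):
1. ~(~r -> []<>~r), 0
2. ~r, 0
3. ~[]<>~r, 0
4. ~<>~r, 1
5. r, 0
Accessibility: 0R0, 0R1, 1R0, 1R1
Branch closes: r and ~r both at 0.
Every branch closes (one shown): valid in S5.
S4-tableau for the negation ~(~r -> []<>~r):
1. ~(~r -> []<>~r), 0
2. ~r, 0
3. ~[]<>~r, 0
4. ~<>~r, 1
5. r, 1
Accessibility: 0R0, 0R1, 1R1
Complete open branch: countermodel on an S4-frame, so not valid in S4, nor in K, T (the same frame is also a K-frame and a T-frame).

S5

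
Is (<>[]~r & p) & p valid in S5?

Tableau for the negation ~((<>[]~r & p) & p):
1. ~((<>[]~r & p) & p), 0
2. ~p, 0
Accessibility: 0R0
The negation has an open branch (countermodel exists).

Not valid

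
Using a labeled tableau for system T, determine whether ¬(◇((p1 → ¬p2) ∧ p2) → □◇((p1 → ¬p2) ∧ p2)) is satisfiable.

Yes, satisfiable

1. ¬(◇((p1 → ¬p2) ∧ p2) → □◇((p1 → ¬p2) ∧ p2)), 0
2. ◇((p1 → ¬p2) ∧ p2), 0   [¬→-rule on 1]
3. ¬□◇((p1 → ¬p2) ∧ p2), 0   [¬→-rule on 1]
4. (p1 → ¬p2) ∧ p2, 1   [◇-rule on 2: fresh world 1, 0R1]
5. p1 → ¬p2, 1   [∧-rule on 4]
6. p2, 1   [∧-rule on 4]
7. ¬p1, 1   [→-rule on 5 (branches; this branch)]
8. ¬◇((p1 → ¬p2) ∧ p2), 2   [¬□-rule on 3: fresh world 2, 0R2]
9. ¬((p1 → ¬p2) ∧ p2), 2   [¬◇-rule on 8 via 2R2]
10. ¬p2, 2   [¬∧-rule on 9 (branches; this branch)]
Accessibility: 0R0, 0R1, 0R2, 1R1, 2R2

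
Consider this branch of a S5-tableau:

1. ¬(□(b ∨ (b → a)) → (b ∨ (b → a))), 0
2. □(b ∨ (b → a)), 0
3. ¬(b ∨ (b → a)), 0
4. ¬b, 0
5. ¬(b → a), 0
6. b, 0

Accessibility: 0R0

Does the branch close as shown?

Yes, closed

Both b and ¬b appear at 0.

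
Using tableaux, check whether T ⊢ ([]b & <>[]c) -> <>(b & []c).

Tableau for the negation ~(([]b & <>[]c) -> <>(b & []c)):
1. ~(([]b & <>[]c) -> <>(b & []c)), 0
2. []b & <>[]c, 0
3. ~<>(b & []c), 0
4. []b, 0
5. <>[]c, 0
6. ~(b & []c), 0
7. b, 0
8. ~[]c, 0
9. []c, 1
10. ~(b & []c), 1
11. b, 1
12. c, 1
13. ~[]c, 1
14. ~c, 2
15. ~(b & []c), 2
16. b, 2
17. ~[]c, 2
18. ~c, 3
19. c, 3
Accessibility: 0R0, 0R1, 0R2, 1R1, 1R3, 2R2, 3R3
Branch closes: c and ~c both at 3.
All branches of the negation close; one closing branch shown above.

Valid in T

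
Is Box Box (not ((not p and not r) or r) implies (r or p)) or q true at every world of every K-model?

Valid in K

Tableau for the negation not (Box Box (not ((not p and not r) or r) implies (r or p)) or q):
1. not (Box Box (not ((not p and not r) or r) implies (r or p)) or q), w0
2. not Box Box (not ((not p and not r) or r) implies (r or p)), w0
3. not q, w0
4. not Box (not ((not p and not r) or r) implies (r or p)), w1
5. not (not ((not p and not r) or r) implies (r or p)), w2
6. not ((not p and not r) or r), w2
7. not (r or p), w2
8. not (not p and not r), w2
9. not r, w2
10. not p, w2
11. r, w2
Accessibility: w0Rw1, w1Rw2
Branch closes: r and not r both at w2.
Every branch of the negation's tableau closes; the branch above is one of them.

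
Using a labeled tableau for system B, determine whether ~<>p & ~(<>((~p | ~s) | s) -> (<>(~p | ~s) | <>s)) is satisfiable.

1. ~<>p & ~(<>((~p | ~s) | s) -> (<>(~p | ~s) | <>s)), w0
2. ~<>p, w0
3. ~(<>((~p | ~s) | s) -> (<>(~p | ~s) | <>s)), w0
4. <>((~p | ~s) | s), w0
5. ~(<>(~p | ~s) | <>s), w0
6. ~<>(~p | ~s), w0
7. ~<>s, w0
8. ~p, w0
9. ~(~p | ~s), w0
10. p, w0
11. s, w0
Accessibility: w0Rw0
Branch closes: p and ~p both at w0.
(One branch shown.) All branches close.

Unsatisfiable (every branch closes)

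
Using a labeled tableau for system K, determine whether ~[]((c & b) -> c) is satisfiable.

Unsatisfiable

1. ~[]((c & b) -> c), w0
2. ~((c & b) -> c), w1   [~[]-rule on 1: fresh world w1, w0Rw1]
3. c & b, w1   [~->-rule on 2]
4. ~c, w1   [~->-rule on 2]
5. c, w1   [&-rule on 3]
6. b, w1   [&-rule on 3]
Accessibility: w0Rw1
Branch closes: c and ~c both at w1.
Every branch closes; the branch above is one of them.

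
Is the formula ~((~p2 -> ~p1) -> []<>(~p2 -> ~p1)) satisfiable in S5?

Unsatisfiable (every branch closes)

1. ~((~p2 -> ~p1) -> []<>(~p2 -> ~p1)), 0
2. ~p2 -> ~p1, 0
3. ~[]<>(~p2 -> ~p1), 0
4. ~p1, 0
5. ~<>(~p2 -> ~p1), 1
6. ~(~p2 -> ~p1), 0
7. ~p2, 0
8. p1, 0
Accessibility: 0R0, 0R1, 1R0, 1R1
Branch closes: p1 and ~p1 both at 0.
Every branch closes; the branch above is one of them.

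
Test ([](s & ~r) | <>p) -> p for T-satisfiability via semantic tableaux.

1. ([](s & ~r) | <>p) -> p, u
2. p, u
Accessibility: uRu

Satisfiable (open branch found)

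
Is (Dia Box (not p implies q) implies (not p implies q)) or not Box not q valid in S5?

Valid in S5

Tableau for the negation not ((Dia Box (not p implies q) implies (not p implies q)) or not Box not q):
1. not ((Dia Box (not p implies q) implies (not p implies q)) or not Box not q), u
2. not (Dia Box (not p implies q) implies (not p implies q)), u
3. Box not q, u
4. Dia Box (not p implies q), u
5. not (not p implies q), u
6. not p, u
7. not q, u
8. Box (not p implies q), v
9. not q, v
10. not p implies q, u
11. not p implies q, v
12. q, u
Accessibility: uRu, uRv, vRu, vRv
Branch closes: q and not q both at u.
Every branch of the negation's tableau closes; the branch above is one of them.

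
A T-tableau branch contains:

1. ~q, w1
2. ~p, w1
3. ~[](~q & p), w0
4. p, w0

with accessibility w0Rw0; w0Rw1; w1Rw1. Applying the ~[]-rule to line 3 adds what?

a fresh world w2 with w0Rw2, and ~(~q & p) at w2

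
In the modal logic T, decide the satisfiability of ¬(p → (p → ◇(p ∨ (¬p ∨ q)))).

No, unsatisfiable

1. ¬(p → (p → ◇(p ∨ (¬p ∨ q)))), u
2. p, u
3. ¬(p → ◇(p ∨ (¬p ∨ q))), u
4. ¬◇(p ∨ (¬p ∨ q)), u
5. ¬(p ∨ (¬p ∨ q)), u
6. ¬p, u
7. ¬(¬p ∨ q), u
Accessibility: uRu
Branch closes: p and ¬p both at u.
(One branch shown.) All branches close.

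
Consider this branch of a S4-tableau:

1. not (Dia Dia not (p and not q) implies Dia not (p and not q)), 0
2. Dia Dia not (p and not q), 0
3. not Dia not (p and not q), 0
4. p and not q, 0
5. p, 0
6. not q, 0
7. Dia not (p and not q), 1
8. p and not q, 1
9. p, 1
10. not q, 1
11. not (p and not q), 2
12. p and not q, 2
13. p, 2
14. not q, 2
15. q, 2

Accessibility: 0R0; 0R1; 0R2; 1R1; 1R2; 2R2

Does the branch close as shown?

Both q and not q appear at 2.

Yes, closed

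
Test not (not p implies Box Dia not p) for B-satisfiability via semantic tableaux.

1. not (not p implies Box Dia not p), w0
2. not p, w0
3. not Box Dia not p, w0
4. not Dia not p, w1
5. p, w0
Accessibility: w0Rw0, w0Rw1, w1Rw0, w1Rw1
Branch closes: p and not p both at w0.
Every branch closes; the branch above is one of them.

No, unsatisfiable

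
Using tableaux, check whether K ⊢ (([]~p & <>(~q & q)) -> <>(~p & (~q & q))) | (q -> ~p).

Tableau for the negation ~((([]~p & <>(~q & q)) -> <>(~p & (~q & q))) | (q -> ~p)):
1. ~((([]~p & <>(~q & q)) -> <>(~p & (~q & q))) | (q -> ~p)), 0
2. ~(([]~p & <>(~q & q)) -> <>(~p & (~q & q))), 0
3. ~(q -> ~p), 0
4. []~p & <>(~q & q), 0
5. ~<>(~p & (~q & q)), 0
6. q, 0
7. p, 0
8. []~p, 0
9. <>(~q & q), 0
10. ~q & q, 1
11. ~q, 1
12. q, 1
Accessibility: 0R1
Branch closes: q and ~q both at 1.
All branches of the negation close; one closing branch shown above.

Yes, valid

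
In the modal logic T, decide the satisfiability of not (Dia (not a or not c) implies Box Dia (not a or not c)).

1. not (Dia (not a or not c) implies Box Dia (not a or not c)), 0
2. Dia (not a or not c), 0   [neg-implies-rule on 1]
3. not Box Dia (not a or not c), 0   [neg-implies-rule on 1]
4. not a or not c, 1   [Dia-rule on 2: fresh world 1, 0R1]
5. not c, 1   [or-rule on 4 (branches; this branch)]
6. not Dia (not a or not c), 2   [neg-Box-rule on 3: fresh world 2, 0R2]
7. not (not a or not c), 2   [neg-Dia-rule on 6 via 2R2]
8. a, 2   [neg-or-rule on 7]
9. c, 2   [neg-or-rule on 7]
Accessibility: 0R0, 0R1, 0R2, 1R1, 2R2

Satisfiable (open branch found)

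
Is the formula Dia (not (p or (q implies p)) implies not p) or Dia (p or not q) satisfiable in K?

1. Dia (not (p or (q implies p)) implies not p) or Dia (p or not q), w0
2. Dia (p or not q), w0
3. p or not q, w1
4. not q, w1
Accessibility: w0Rw1

Yes, satisfiable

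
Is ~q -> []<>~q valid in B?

Tableau for the negation ~(~q -> []<>~q):
1. ~(~q -> []<>~q), u
2. ~q, u
3. ~[]<>~q, u
4. ~<>~q, v
5. q, u
Accessibility: uRu, uRv, vRu, vRv
Branch closes: q and ~q both at u.
Every branch of the negation's tableau closes; the branch above is one of them.

Yes, valid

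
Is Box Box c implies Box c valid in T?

Valid in T

Tableau for the negation not (Box Box c implies Box c):
1. not (Box Box c implies Box c), 0
2. Box Box c, 0
3. not Box c, 0
4. Box c, 0
5. c, 0
6. not c, 1
7. Box c, 1
8. c, 1
Accessibility: 0R0, 0R1, 1R1
Branch closes: c and not c both at 1.
Every branch of the negation's tableau closes; the branch above is one of them.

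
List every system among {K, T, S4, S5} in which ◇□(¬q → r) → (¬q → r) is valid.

S5

S5-tableau for the negation ¬(◇□(¬q → r) → (¬q → r)):
1. ¬(◇□(¬q → r) → (¬q → r)), 0
2. ◇□(¬q → r), 0
3. ¬(¬q → r), 0
4. ¬q, 0
5. ¬r, 0
6. □(¬q → r), 1
7. ¬q → r, 0
8. ¬q → r, 1
9. r, 0
Accessibility: 0R0, 0R1, 1R0, 1R1
Branch closes: r and ¬r both at 0.
Every branch closes (one shown): valid in S5.
S4-tableau for the negation ¬(◇□(¬q → r) → (¬q → r)):
1. ¬(◇□(¬q → r) → (¬q → r)), 0
2. ◇□(¬q → r), 0
3. ¬(¬q → r), 0
4. ¬q, 0
5. ¬r, 0
6. □(¬q → r), 1
7. ¬q → r, 1
8. r, 1
Accessibility: 0R0, 0R1, 1R1
Complete open branch: countermodel on an S4-frame, so not valid in S4, nor in K, T (the same frame is also a K-frame and a T-frame).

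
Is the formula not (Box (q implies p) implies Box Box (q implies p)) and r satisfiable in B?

1. not (Box (q implies p) implies Box Box (q implies p)) and r, u
2. not (Box (q implies p) implies Box Box (q implies p)), u
3. r, u
4. Box (q implies p), u
5. not Box Box (q implies p), u
6. q implies p, u
7. p, u
8. not Box (q implies p), v
9. q implies p, v
10. p, v
11. not (q implies p), w
12. q, w
13. not p, w
Accessibility: uRu, uRv, vRu, vRv, vRw, wRv, wRw

Satisfiable (open branch found)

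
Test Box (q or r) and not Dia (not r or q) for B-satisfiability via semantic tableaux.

1. Box (q or r) and not Dia (not r or q), u
2. Box (q or r), u
3. not Dia (not r or q), u
4. q or r, u
5. not (not r or q), u
6. r, u
7. not q, u
Accessibility: uRu

Satisfiable (open branch found)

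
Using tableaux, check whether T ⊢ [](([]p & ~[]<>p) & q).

Tableau for the negation ~[](([]p & ~[]<>p) & q):
1. ~[](([]p & ~[]<>p) & q), w0
2. ~(([]p & ~[]<>p) & q), w1
3. ~q, w1
Accessibility: w0Rw0, w0Rw1, w1Rw1
The negation has an open branch (countermodel exists).

Invalid (countermodel exists)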